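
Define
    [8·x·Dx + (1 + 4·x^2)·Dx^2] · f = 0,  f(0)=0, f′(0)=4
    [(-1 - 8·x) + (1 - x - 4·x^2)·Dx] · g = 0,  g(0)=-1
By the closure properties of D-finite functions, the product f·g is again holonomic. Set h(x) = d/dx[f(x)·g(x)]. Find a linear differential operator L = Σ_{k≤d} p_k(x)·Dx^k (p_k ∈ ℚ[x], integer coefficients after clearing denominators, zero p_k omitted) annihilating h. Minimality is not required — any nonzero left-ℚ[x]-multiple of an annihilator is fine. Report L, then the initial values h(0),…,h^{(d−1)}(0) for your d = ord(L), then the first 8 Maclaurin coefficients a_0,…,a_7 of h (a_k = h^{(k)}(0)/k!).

f: a_k = 0, 4, 0, -16/3, 0, 64/5, 0, -256/7, …
g: a_k = -1, -1, -5, -9, -29, -65, -181, -441, …
L₀ := L_f ⊗_s L_g (sym. prod.), ord ≤ 2.
Differentiate: ansatz ord ≤ ord L₀ ⇒ L.
L = (14 + 408·x^2 + 384·x^3 + 2304·x^4) + (4 + 34·x + 48·x^2 + 280·x^3 + 384·x^4 + 1536·x^5)·Dx + (-1 - 11·x^2 + 16·x^3 + 20·x^4 + 64·x^5 + 192·x^6)·Dx^2  (order 2).
h: a_k = -4, -8, -44, -368/3, -1532/3, -6744/5, -12532/3, -1256608/105, …
ICs: h(0) = -4, h′(0) = -8.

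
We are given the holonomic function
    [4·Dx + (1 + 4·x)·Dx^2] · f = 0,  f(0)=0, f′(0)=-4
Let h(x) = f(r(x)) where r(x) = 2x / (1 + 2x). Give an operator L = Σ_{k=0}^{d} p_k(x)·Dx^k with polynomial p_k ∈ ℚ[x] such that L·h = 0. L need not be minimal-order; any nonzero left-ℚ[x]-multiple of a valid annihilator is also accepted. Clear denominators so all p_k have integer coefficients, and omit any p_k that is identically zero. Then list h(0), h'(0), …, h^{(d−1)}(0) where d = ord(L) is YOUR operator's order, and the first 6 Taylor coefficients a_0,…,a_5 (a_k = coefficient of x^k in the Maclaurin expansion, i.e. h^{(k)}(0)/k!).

f: a_k = 0, -4, 8, -64/3, 64, -1024/5, …
Change of var in L_f (x↦r) gives L₀.
L = (12 + 40·x)·Dx + (1 + 12·x + 20·x^2)·Dx^2  (order 2).
h: a_k = 0, -8, 48, -992/3, 2496, -99968/5, …
ICs: h(0) = 0, h′(0) = -8.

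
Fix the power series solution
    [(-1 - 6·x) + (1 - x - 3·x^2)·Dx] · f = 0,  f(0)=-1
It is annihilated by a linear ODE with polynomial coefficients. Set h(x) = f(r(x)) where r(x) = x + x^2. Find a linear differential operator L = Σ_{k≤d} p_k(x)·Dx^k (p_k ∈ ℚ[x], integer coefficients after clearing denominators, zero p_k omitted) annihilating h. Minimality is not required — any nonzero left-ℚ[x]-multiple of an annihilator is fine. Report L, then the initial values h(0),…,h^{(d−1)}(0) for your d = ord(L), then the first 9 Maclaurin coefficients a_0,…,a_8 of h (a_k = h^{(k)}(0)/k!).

L = (1 + 8·x + 18·x^2 + 12·x^3) + (-1 + x + 4·x^2 + 6·x^3 + 3·x^4)·Dx  (order 1).
h: a_k = -1, -1, -5, -15, -44, -137, -418, -1275, -3901, …
ICs: h(0) = -1.

f: a_k = -1, -1, -4, -7, -19, -40, -97, -217, -508, …
L₀ from L_f via x↦r, Dx↦r'^{-1}Dx.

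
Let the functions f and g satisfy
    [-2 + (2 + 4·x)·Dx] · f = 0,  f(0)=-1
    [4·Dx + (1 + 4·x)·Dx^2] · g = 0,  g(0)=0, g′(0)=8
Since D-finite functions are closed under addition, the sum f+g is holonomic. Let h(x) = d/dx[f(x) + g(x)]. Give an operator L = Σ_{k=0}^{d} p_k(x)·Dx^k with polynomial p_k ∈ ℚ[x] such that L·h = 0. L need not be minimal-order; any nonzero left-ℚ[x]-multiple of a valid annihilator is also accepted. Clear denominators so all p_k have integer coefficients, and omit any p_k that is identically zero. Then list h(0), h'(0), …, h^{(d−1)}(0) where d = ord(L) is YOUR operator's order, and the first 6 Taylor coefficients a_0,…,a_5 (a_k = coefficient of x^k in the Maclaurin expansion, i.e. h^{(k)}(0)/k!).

f: a_k = -1, -1, 1/2, -1/2, 5/8, -7/8, …
g: a_k = 0, 8, -16, 128/3, -128, 2048/5, …
Weyl lclm of L_f,L_g ⇒ L₀ (ord ≤ 3).
h₀' ⇒ L via d/dx closure of L₀.
L = (20 + 16·x) + (29 + 104·x + 80·x^2)·Dx + (3 + 22·x + 48·x^2 + 32·x^3)·Dx^2  (order 2).
h: a_k = 7, -31, 253/2, -1019/2, 16349/8, -65473/8, …
ICs: h(0) = 7, h′(0) = -31.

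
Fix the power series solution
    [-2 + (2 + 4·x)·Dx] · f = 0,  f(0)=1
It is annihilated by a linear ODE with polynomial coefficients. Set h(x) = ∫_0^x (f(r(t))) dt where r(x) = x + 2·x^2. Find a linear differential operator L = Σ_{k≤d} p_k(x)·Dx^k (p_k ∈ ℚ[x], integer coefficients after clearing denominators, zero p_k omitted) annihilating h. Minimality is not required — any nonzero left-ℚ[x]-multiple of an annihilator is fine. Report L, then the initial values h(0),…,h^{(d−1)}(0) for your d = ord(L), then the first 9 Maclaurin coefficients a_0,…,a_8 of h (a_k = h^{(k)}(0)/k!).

f: a_k = 1, 1, -1/2, 1/2, -5/8, 7/8, -21/16, 33/16, -429/128, …
Change of var in L_f (x↦r) gives L₀.
h=∫h₀ ⇒ L = L₀·Dx.
L = (-1 - 4·x)·Dx + (1 + 2·x + 4·x^2)·Dx^2  (order 2).
h: a_k = 0, 1, 1/2, 1/2, -3/8, 3/40, 5/16, -57/112, 21/128, …
ICs: h(0) = 0, h′(0) = 1.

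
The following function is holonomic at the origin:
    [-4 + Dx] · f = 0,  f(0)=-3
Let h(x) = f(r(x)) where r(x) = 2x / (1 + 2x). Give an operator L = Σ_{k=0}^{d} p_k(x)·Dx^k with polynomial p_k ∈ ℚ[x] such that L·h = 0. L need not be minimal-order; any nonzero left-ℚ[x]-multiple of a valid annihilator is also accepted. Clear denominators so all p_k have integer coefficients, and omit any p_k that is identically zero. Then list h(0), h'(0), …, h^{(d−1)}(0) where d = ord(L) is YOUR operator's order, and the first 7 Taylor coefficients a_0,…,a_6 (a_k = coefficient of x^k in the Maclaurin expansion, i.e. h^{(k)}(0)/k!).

f: a_k = -3, -12, -24, -32, -32, -128/5, -256/15, …
h₀=f(r): pull back L_f along r ⇒ L₀.
L = -8 + (1 + 4·x + 4·x^2)·Dx  (order 1).
h: a_k = -3, -24, -48, 32, 64, -896/5, 2816/15, …
ICs: h(0) = -3.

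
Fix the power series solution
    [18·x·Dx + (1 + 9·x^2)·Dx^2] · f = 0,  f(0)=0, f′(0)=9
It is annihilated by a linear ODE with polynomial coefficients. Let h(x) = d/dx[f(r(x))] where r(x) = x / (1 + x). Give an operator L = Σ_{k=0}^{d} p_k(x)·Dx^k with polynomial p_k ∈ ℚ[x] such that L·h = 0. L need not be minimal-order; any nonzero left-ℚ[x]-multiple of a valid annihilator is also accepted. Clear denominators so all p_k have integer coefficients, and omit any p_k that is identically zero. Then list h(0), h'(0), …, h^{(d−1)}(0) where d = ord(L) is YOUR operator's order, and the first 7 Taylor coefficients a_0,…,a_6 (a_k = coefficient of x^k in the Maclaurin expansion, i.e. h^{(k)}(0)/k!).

L = (2 + 20·x) + (1 + 2·x + 10·x^2)·Dx  (order 1).
h: a_k = 9, -18, -54, 288, -36, -2808, 5976, …
ICs: h(0) = 9.

f: a_k = 0, 9, 0, -27, 0, 729/5, 0, …
Change of var in L_f (x↦r) gives L₀.
h=h₀': d/dx-closure on L₀ ⇒ L.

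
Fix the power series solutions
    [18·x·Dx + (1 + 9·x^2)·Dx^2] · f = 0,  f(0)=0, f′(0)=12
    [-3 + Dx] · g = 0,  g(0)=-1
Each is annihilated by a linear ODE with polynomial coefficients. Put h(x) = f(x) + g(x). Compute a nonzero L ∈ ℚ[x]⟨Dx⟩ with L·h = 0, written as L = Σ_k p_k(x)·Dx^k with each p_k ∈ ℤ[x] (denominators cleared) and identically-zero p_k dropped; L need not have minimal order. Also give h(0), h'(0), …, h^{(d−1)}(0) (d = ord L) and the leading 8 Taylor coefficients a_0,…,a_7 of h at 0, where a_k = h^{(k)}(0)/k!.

L = (18 - 108·x - 162·x^2)·Dx + (-9 + 27·x + 27·x^2 - 81·x^3)·Dx^2 + (1 + 3·x + 9·x^2 + 27·x^3)·Dx^3  (order 3).
h: a_k = -1, 9, -9/2, -81/2, -27/8, 1539/8, -81/80, -700083/560, …
ICs: h(0) = -1, h′(0) = 9, h′′(0) = -9.

f: a_k = 0, 12, 0, -36, 0, 972/5, 0, -8748/7, …
g: a_k = -1, -3, -9/2, -9/2, -27/8, -81/40, -81/80, -243/560, …
L₀ := lclm(L_f,L_g); ord L₀ ≤ 2+1.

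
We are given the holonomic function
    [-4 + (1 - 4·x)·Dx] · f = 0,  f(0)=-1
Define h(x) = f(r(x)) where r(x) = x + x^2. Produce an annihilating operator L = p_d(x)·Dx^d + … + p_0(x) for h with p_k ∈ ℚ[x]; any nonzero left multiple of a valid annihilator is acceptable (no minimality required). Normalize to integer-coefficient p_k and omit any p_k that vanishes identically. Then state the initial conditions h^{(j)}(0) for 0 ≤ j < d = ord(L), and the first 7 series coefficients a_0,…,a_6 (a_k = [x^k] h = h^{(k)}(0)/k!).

L = (4 + 8·x) + (-1 + 4·x + 4·x^2)·Dx  (order 1).
h: a_k = -1, -4, -20, -96, -464, -2240, -10816, …
ICs: h(0) = -1.

f: a_k = -1, -4, -16, -64, -256, -1024, -4096, …
f∘r: x↦r, Dx↦Dx/r' in L_f ⇒ L₀.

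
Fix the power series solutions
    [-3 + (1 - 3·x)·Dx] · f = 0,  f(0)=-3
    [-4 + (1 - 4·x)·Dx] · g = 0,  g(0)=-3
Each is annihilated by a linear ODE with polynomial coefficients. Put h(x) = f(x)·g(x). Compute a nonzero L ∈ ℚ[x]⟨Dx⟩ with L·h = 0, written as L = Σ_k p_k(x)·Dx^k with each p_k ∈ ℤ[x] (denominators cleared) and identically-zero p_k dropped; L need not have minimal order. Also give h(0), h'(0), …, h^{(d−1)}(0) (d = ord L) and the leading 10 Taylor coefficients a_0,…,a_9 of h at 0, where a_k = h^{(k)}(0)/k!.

L = (-7 + 24·x) + (1 - 7·x + 12·x^2)·Dx  (order 1).
h: a_k = 9, 63, 333, 1575, 7029, 30303, 127773, 530775, 2182149, 8905743, …
ICs: h(0) = 9.

f: a_k = -3, -9, -27, -81, -243, -729, -2187, -6561, -19683, -59049, …
g: a_k = -3, -12, -48, -192, -768, -3072, -12288, -49152, -196608, -786432, …
f·g: L₀ = L_f ⊗_s L_g, ord ≤ 1·1.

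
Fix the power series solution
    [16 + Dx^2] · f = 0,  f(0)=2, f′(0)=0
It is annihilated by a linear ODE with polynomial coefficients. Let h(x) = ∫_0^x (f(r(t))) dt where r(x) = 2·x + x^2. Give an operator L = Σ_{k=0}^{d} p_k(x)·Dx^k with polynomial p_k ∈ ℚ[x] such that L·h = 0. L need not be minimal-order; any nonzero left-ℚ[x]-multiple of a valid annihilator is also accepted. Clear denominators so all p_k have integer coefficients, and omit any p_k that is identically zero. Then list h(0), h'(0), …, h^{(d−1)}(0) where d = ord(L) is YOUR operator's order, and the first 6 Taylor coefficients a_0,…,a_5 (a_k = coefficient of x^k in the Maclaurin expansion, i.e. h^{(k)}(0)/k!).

L = (64 + 192·x + 192·x^2 + 64·x^3)·Dx - Dx^2 + (1 + x)·Dx^3  (order 3).
h: a_k = 0, 2, 0, -64/3, -16, 976/15, …
ICs: h(0) = 0, h′(0) = 2, h′′(0) = 0.

f: a_k = 2, 0, -16, 0, 64/3, 0, …
Substitute x→r, Dx→(1/r')Dx; clear ⇒ L₀.
h=∫₀ˣh₀: take L = L₀·Dx.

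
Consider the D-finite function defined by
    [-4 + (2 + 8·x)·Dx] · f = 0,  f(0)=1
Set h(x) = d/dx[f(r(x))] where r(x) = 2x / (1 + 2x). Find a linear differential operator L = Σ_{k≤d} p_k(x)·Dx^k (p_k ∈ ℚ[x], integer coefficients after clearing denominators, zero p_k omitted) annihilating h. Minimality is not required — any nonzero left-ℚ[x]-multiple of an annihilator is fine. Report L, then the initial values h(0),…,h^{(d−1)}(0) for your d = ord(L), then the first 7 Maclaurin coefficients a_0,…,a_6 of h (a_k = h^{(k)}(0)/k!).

f: a_k = 1, 2, -2, 4, -10, 28, -84, …
L₀ from L_f via x↦r, Dx↦r'^{-1}Dx.
h₀' ⇒ L via d/dx closure of L₀.
L = (-8 - 40·x) + (-1 - 12·x - 20·x^2)·Dx  (order 1).
h: a_k = 4, -32, 240, -1920, 16320, -144384, 1309952, …
ICs: h(0) = 4.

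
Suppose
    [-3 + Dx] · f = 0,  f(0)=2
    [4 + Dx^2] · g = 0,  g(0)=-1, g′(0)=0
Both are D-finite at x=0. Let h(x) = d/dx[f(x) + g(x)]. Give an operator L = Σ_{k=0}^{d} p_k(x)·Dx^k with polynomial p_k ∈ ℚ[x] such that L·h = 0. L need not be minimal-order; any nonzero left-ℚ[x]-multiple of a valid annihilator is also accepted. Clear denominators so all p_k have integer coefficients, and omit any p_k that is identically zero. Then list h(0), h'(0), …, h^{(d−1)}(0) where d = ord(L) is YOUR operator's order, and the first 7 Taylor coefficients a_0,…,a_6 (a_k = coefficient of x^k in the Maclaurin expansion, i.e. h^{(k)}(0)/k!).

L = 12 - 4·Dx + 3·Dx^2 - Dx^3  (order 3).
h: a_k = 6, 22, 27, 73/3, 81/4, 761/60, 243/40, …
ICs: h(0) = 6, h′(0) = 22, h′′(0) = 54.

f: a_k = 2, 6, 9, 9, 27/4, 81/20, 81/40, …
g: a_k = -1, 0, 2, 0, -2/3, 0, 4/45, …
L₀ := lclm(L_f,L_g); ord L₀ ≤ 1+2.
h₀' ⇒ L via d/dx closure of L₀.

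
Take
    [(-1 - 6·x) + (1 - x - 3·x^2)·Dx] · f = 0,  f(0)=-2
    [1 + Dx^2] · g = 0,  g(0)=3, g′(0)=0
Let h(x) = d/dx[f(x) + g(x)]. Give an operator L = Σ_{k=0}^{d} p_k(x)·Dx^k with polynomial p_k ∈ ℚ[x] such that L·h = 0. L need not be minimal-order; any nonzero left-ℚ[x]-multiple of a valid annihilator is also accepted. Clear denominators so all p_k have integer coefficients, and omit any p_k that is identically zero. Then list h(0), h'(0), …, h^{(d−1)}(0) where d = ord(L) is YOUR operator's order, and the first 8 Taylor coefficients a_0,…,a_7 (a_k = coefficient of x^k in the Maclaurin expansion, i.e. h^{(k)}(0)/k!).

f: a_k = -2, -2, -8, -14, -38, -80, -194, -434, …
g: a_k = 3, 0, -3/2, 0, 1/8, 0, -1/240, 0, …
Weyl lclm of L_f,L_g ⇒ L₀ (ord ≤ 3).
h₀' ⇒ L via d/dx closure of L₀.
L = (464 + 2522·x + 8618·x^2 + 6330·x^3 + 9630·x^4 + 486·x^5 + 486·x^6) + (-43 - 249·x + 114·x^2 + 559·x^3 + 1500·x^4 + 1863·x^5 + 189·x^6 + 162·x^7)·Dx + (464 + 2522·x + 8618·x^2 + 6330·x^3 + 9630·x^4 + 486·x^5 + 486·x^6)·Dx^2 + (-43 - 249·x + 114·x^2 + 559·x^3 + 1500·x^4 + 1863·x^5 + 189·x^6 + 162·x^7)·Dx^3  (order 3).
h: a_k = -2, -19, -42, -303/2, -400, -46561/40, -3038, -13655039/1680, …
ICs: h(0) = -2, h′(0) = -19, h′′(0) = -84.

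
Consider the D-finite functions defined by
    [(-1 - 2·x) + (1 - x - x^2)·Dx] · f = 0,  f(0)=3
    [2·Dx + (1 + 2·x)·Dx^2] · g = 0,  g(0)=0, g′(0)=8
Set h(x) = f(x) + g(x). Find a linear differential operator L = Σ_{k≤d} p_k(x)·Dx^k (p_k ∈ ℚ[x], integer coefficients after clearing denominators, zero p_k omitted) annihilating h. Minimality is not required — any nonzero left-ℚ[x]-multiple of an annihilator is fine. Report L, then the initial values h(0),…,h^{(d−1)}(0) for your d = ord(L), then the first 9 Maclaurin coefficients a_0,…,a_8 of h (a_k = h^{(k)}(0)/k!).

f: a_k = 3, 3, 6, 9, 15, 24, 39, 63, 102, …
g: a_k = 0, 8, -8, 32/3, -16, 128/5, -128/3, 512/7, -128, …
f+g: L₀ = lclm(L_f,L_g), ord ≤ 1+2.
L = (34 + 92·x + 116·x^2 + 48·x^3 + 24·x^4)·Dx + (5 + 60·x + 170·x^2 + 180·x^3 + 100·x^4 + 40·x^5)·Dx^2 + (-3 - 11·x - 5·x^2 + 20·x^3 + 30·x^4 + 24·x^5 + 8·x^6)·Dx^3  (order 3).
h: a_k = 3, 11, -2, 59/3, -1, 248/5, -11/3, 953/7, -26, …
ICs: h(0) = 3, h′(0) = 11, h′′(0) = -4.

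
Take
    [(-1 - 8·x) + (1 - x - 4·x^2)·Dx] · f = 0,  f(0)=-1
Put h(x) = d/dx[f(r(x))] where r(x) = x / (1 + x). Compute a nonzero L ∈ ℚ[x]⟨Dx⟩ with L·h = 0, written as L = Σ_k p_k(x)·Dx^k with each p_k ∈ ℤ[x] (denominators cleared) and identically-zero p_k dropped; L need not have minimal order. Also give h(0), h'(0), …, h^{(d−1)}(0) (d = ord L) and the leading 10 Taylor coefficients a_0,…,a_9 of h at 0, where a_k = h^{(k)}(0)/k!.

f: a_k = -1, -1, -5, -9, -29, -65, -181, -441, -1165, -2929, …
Change of var in L_f (x↦r) gives L₀.
Derive L from L₀ (diff closure).
L = (8 + 24·x + 120·x^2 + 72·x^3) + (-1 - 11·x - 15·x^2 + 31·x^3 + 36·x^4)·Dx  (order 1).
h: a_k = -1, -8, 0, -64, 80, -480, 1008, -3712, 9360, -28960, …
ICs: h(0) = -1.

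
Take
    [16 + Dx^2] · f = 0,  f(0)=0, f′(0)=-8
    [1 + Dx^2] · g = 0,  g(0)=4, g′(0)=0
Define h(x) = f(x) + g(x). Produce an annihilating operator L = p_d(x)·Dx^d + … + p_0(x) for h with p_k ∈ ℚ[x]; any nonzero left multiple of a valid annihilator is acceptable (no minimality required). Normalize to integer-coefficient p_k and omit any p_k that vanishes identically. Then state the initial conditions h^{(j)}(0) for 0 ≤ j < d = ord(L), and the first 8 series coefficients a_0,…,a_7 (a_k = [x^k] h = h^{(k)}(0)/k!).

f: a_k = 0, -8, 0, 64/3, 0, -256/15, 0, 2048/315, …
g: a_k = 4, 0, -2, 0, 1/6, 0, -1/180, 0, …
h₀=f+g: left-lcm gives L₀, ord ≤ 4.
L = 16 + 17·Dx^2 + Dx^4  (order 4).
h: a_k = 4, -8, -2, 64/3, 1/6, -256/15, -1/180, 2048/315, …
ICs: h(0) = 4, h′(0) = -8, h′′(0) = -4, h′′′(0) = 128.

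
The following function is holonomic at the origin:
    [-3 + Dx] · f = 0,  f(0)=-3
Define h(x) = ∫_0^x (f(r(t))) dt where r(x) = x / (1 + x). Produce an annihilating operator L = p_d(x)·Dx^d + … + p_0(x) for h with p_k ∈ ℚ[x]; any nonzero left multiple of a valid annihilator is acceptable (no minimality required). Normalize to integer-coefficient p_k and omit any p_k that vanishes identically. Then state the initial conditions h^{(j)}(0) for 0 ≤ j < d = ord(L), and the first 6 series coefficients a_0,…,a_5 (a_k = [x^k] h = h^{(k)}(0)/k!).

L = -3·Dx + (1 + 2·x + x^2)·Dx^2  (order 2).
h: a_k = 0, -3, -9/2, -3/2, 9/8, -9/40, …
ICs: h(0) = 0, h′(0) = -3.

f: a_k = -3, -9, -27/2, -27/2, -81/8, -243/40, …
L₀ from L_f via x↦r, Dx↦r'^{-1}Dx.
Integrate: L := L₀·Dx.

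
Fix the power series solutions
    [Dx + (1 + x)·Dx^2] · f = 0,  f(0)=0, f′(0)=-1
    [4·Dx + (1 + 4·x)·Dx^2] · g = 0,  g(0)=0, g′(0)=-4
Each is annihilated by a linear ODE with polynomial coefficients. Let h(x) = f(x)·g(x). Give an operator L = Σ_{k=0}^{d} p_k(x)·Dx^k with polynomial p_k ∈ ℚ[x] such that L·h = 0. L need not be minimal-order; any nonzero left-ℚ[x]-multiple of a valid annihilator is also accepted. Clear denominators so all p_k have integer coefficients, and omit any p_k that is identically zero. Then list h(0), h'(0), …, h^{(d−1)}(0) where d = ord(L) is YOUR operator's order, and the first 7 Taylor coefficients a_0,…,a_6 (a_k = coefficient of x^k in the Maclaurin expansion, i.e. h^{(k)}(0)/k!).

f: a_k = 0, -1, 1/2, -1/3, 1/4, -1/5, 1/6, …
g: a_k = 0, -4, 8, -64/3, 64, -1024/5, 2048/3, …
f·g: L₀ = L_f ⊗_s L_g, ord ≤ 2·2.
L = (136 + 320·x + 256·x^2)·Dx + (290 + 1464·x + 2400·x^2 + 1280·x^3)·Dx^2 + (92 + 740·x + 1992·x^2 + 2240·x^3 + 896·x^4)·Dx^3 + (5 + 58·x + 245·x^2 + 464·x^3 + 400·x^4 + 128·x^5)·Dx^4  (order 4).
h: a_k = 0, 0, 4, -10, 80/3, -235/3, 11102/45, …
ICs: h(0) = 0, h′(0) = 0, h′′(0) = 8, h′′′(0) = -60.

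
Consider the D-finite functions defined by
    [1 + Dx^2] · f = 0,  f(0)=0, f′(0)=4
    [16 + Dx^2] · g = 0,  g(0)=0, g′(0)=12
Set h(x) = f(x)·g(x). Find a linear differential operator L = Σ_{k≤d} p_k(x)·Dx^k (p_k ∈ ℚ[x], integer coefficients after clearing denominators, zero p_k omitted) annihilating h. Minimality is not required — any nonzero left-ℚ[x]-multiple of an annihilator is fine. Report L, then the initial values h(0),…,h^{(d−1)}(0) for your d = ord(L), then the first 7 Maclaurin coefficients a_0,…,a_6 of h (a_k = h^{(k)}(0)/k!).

L = 225 + 34·Dx^2 + Dx^4  (order 4).
h: a_k = 0, 0, 48, 0, -136, 0, 1862/15, …
ICs: h(0) = 0, h′(0) = 0, h′′(0) = 96, h′′′(0) = 0.

f: a_k = 0, 4, 0, -2/3, 0, 1/30, 0, …
g: a_k = 0, 12, 0, -32, 0, 128/5, 0, …
h₀=f·g: eliminate ⇒ L₀, order ≤ 2·2.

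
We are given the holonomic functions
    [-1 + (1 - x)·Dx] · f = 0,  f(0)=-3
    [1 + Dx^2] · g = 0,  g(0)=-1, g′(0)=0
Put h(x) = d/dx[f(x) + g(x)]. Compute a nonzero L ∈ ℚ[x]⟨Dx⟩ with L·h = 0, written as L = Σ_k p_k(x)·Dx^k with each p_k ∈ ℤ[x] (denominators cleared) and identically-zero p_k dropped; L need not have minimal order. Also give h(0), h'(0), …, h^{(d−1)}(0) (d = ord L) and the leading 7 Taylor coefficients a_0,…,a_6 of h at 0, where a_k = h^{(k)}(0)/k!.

f: a_k = -3, -3, -3, -3, -3, -3, -3, …
g: a_k = -1, 0, 1/2, 0, -1/24, 0, 1/720, …
L₀ := lclm(L_f,L_g); ord L₀ ≤ 1+2.
h=h₀': d/dx-closure on L₀ ⇒ L.
L = (26 - 4·x + 2·x^2) + (-7 + 9·x - 3·x^2 + x^3)·Dx + (26 - 4·x + 2·x^2)·Dx^2 + (-7 + 9·x - 3·x^2 + x^3)·Dx^3  (order 3).
h: a_k = -3, -5, -9, -73/6, -15, -2159/120, -21, …
ICs: h(0) = -3, h′(0) = -5, h′′(0) = -18.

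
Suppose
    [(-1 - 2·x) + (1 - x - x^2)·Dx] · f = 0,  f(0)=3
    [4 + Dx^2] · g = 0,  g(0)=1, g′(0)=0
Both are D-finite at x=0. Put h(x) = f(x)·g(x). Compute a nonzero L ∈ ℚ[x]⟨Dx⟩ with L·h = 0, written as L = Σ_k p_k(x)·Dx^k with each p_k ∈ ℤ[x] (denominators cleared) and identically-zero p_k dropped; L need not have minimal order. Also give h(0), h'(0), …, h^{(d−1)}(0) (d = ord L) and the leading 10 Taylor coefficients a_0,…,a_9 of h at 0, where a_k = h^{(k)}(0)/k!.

f: a_k = 3, 3, 6, 9, 15, 24, 39, 63, 102, 165, …
g: a_k = 1, 0, -2, 0, 2/3, 0, -4/45, 0, 2/315, 0, …
Sym-product of L_f,L_g gives L₀ (≤ ord 2).
L = (-2 + 4·x + 4·x^2) + (2 + 4·x)·Dx + (-1 + x + x^2)·Dx^2  (order 2).
h: a_k = 3, 3, 0, 3, 5, 8, 191/15, 311/15, 1172/35, 5693/105, …
ICs: h(0) = 3, h′(0) = 3.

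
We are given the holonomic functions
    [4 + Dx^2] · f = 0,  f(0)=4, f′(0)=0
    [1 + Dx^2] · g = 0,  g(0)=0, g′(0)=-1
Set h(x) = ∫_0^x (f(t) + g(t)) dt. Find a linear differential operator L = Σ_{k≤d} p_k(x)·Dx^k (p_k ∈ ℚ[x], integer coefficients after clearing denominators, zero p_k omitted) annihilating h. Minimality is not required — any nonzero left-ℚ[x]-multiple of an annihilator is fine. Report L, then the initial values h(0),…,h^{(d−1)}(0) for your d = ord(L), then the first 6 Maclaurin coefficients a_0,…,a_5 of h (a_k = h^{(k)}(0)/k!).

f: a_k = 4, 0, -8, 0, 8/3, 0, …
g: a_k = 0, -1, 0, 1/6, 0, -1/120, …
h₀=f+g: left-lcm gives L₀, ord ≤ 4.
∫: right-multiply L₀ by Dx.
L = 4·Dx + 5·Dx^3 + Dx^5  (order 5).
h: a_k = 0, 4, -1/2, -8/3, 1/24, 8/15, …
ICs: h(0) = 0, h′(0) = 4, h′′(0) = -1, h′′′(0) = -16, h′′′′(0) = 1.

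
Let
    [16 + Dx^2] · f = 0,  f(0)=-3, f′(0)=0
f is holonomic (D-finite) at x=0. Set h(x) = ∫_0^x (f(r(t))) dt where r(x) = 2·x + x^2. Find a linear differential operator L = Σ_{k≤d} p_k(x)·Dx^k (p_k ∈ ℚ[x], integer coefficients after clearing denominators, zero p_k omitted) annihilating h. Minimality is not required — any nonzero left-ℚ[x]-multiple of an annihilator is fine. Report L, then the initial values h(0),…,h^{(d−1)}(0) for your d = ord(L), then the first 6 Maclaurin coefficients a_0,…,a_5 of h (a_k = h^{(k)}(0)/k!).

f: a_k = -3, 0, 24, 0, -32, 0, …
L₀ from L_f via x↦r, Dx↦r'^{-1}Dx.
h=∫₀ˣh₀: take L = L₀·Dx.
L = (64 + 192·x + 192·x^2 + 64·x^3)·Dx - Dx^2 + (1 + x)·Dx^3  (order 3).
h: a_k = 0, -3, 0, 32, 24, -488/5, …
ICs: h(0) = 0, h′(0) = -3, h′′(0) = 0.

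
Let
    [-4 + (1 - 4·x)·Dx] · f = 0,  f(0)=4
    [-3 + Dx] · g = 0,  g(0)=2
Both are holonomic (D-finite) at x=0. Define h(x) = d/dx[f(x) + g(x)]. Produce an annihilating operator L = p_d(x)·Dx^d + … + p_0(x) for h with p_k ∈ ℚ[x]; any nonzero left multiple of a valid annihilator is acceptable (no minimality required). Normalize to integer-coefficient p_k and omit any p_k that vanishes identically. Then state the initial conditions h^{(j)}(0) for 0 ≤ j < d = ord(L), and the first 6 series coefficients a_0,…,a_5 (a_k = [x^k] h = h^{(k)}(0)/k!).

L = (216 + 288·x) + (-87 - 72·x + 144·x^2)·Dx + (5 - 8·x - 48·x^2)·Dx^2  (order 2).
h: a_k = 22, 146, 795, 4123, 82001/4, 1966323/20, …
ICs: h(0) = 22, h′(0) = 146.

f: a_k = 4, 16, 64, 256, 1024, 4096, …
g: a_k = 2, 6, 9, 9, 27/4, 81/20, …
f+g: L₀ = lclm(L_f,L_g), ord ≤ 1+1.
h₀' ⇒ L via d/dx closure of L₀.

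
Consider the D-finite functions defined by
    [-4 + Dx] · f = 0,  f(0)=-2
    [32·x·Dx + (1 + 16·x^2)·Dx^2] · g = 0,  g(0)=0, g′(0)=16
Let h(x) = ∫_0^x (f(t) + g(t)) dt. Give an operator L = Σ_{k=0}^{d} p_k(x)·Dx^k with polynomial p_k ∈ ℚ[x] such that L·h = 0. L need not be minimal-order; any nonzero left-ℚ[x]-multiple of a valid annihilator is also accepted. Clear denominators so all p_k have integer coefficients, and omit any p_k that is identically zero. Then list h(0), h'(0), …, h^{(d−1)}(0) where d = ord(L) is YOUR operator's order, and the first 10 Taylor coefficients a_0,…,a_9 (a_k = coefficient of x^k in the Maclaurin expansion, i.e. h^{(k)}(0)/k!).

f: a_k = -2, -8, -16, -64/3, -64/3, -256/15, -512/45, -2048/315, -1024/315, -4096/2835, …
g: a_k = 0, 16, 0, -256/3, 0, 4096/5, 0, -65536/7, 0, 1048576/9, …
Weyl lclm of L_f,L_g ⇒ L₀ (ord ≤ 3).
h=∫h₀ ⇒ L = L₀·Dx.
L = (32 - 256·x - 512·x^2)·Dx^2 + (-12 + 48·x + 64·x^2 - 256·x^3)·Dx^3 + (1 + 4·x + 16·x^2 + 64·x^3)·Dx^4  (order 4).
h: a_k = 0, -2, 4, -16/3, -80/3, -64/15, 6016/45, -512/315, -368896/315, -1024/2835, …
ICs: h(0) = 0, h′(0) = -2, h′′(0) = 8, h′′′(0) = -32.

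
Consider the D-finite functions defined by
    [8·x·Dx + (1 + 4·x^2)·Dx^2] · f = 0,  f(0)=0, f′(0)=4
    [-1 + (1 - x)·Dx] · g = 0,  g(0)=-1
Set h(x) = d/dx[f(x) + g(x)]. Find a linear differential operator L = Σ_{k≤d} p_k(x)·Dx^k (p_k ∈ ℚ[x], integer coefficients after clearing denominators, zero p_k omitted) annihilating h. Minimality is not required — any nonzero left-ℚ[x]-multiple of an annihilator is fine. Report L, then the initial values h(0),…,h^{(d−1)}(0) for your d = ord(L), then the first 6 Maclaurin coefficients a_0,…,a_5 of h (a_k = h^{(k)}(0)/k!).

f: a_k = 0, 4, 0, -16/3, 0, 64/5, …
g: a_k = -1, -1, -1, -1, -1, -1, …
Sum ⇒ L₀ = lclm(L_f,L_g) in ℚ(x)⟨Dx⟩.
h=h₀': d/dx-closure on L₀ ⇒ L.
L = (8 - 32·x - 96·x^2) + (-7 + 8·x + 20·x^2 - 96·x^3)·Dx + (1 + 3·x + 12·x^3 - 16·x^4)·Dx^2  (order 2).
h: a_k = 3, -2, -19, -4, 59, -6, …
ICs: h(0) = 3, h′(0) = -2.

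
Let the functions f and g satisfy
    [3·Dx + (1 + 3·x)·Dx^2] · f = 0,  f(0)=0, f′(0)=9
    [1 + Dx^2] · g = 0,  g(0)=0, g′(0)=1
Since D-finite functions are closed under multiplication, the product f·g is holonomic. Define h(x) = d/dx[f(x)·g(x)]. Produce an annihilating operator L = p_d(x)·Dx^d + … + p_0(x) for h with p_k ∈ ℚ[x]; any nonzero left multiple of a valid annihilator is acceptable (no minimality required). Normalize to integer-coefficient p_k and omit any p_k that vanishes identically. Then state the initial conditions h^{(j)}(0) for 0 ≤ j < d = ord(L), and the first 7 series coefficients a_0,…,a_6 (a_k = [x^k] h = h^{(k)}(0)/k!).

L = (-8897 - 1764·x - 7722·x^2 - 14364·x^3 - 7533·x^4 + 5832·x^5 + 2916·x^6) + (-3432 - 13248·x - 12420·x^2 - 8100·x^3 + 9720·x^4 + 5832·x^5)·Dx + (-9100 - 3204·x - 11070·x^2 - 17064·x^3 - 6318·x^4 + 11664·x^5 + 5832·x^6)·Dx^2 + (-3432 - 13248·x - 12420·x^2 - 8100·x^3 + 9720·x^4 + 5832·x^5)·Dx^3 + (-203 - 1440·x - 3348·x^2 - 2700·x^3 + 1215·x^4 + 5832·x^5 + 2916·x^6)·Dx^4  (order 4).
h: a_k = 0, 18, -81/2, 102, -585/2, 3393/4, -198513/80, …
ICs: h(0) = 0, h′(0) = 18, h′′(0) = -81, h′′′(0) = 612.

f: a_k = 0, 9, -27/2, 27, -243/4, 729/5, -729/2, …
g: a_k = 0, 1, 0, -1/6, 0, 1/120, 0, …
Product ⇒ symmetric product L₀, ord ≤ 4.
h=h₀': d/dx-closure on L₀ ⇒ L.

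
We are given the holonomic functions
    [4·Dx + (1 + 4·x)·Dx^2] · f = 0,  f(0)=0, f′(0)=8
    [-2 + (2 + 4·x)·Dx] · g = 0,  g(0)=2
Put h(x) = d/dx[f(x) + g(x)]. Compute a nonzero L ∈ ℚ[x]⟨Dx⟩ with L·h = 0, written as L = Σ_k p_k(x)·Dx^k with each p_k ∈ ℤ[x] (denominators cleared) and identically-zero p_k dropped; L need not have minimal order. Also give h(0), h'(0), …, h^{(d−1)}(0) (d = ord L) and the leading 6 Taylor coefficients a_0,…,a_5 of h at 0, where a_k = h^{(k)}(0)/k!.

L = (20 + 16·x) + (29 + 104·x + 80·x^2)·Dx + (3 + 22·x + 48·x^2 + 32·x^3)·Dx^2  (order 2).
h: a_k = 10, -34, 131, -517, 8227/4, -32831/4, …
ICs: h(0) = 10, h′(0) = -34.

f: a_k = 0, 8, -16, 128/3, -128, 2048/5, …
g: a_k = 2, 2, -1, 1, -5/4, 7/4, …
f+g: L₀ = lclm(L_f,L_g), ord ≤ 2+1.
Derive L from L₀ (diff closure).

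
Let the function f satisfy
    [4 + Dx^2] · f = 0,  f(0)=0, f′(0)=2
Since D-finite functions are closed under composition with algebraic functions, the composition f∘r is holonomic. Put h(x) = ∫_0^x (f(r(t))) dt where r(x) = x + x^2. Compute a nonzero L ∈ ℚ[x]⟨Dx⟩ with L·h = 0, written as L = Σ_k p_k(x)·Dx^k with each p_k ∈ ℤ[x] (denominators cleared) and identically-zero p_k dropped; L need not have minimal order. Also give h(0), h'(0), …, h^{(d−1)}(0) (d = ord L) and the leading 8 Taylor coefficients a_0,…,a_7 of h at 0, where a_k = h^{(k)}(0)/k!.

f: a_k = 0, 2, 0, -4/3, 0, 4/15, 0, -8/315, …
f∘r: x↦r, Dx↦Dx/r' in L_f ⇒ L₀.
Integrate: L := L₀·Dx.
L = (4 + 24·x + 48·x^2 + 32·x^3)·Dx - 2·Dx^2 + (1 + 2·x)·Dx^3  (order 3).
h: a_k = 0, 0, 1, 2/3, -1/3, -4/5, -28/45, 0, …
ICs: h(0) = 0, h′(0) = 0, h′′(0) = 2.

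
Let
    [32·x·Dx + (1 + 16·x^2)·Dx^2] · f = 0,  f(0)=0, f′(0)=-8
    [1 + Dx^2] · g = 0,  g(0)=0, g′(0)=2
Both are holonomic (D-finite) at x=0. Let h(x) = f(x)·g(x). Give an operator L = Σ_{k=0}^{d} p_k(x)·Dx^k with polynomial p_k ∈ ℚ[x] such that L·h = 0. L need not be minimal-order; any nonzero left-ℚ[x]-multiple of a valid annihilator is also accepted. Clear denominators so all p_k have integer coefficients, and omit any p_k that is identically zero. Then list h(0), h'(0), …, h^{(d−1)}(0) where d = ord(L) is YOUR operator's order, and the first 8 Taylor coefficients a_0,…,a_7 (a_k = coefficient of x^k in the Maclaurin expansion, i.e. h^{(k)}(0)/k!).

L = (1105 + 51776·x^2 + 22016·x^4 + 16384·x^6 + 65536·x^8) + (2112·x + 35840·x^3 + 49152·x^5 + 262144·x^7)·Dx + (1122 + 52352·x^2 + 27648·x^4 + 32768·x^6 + 131072·x^8)·Dx^2 + (2112·x + 35840·x^3 + 49152·x^5 + 262144·x^7)·Dx^3 + (17 + 576·x^2 + 5632·x^4 + 16384·x^6 + 65536·x^8)·Dx^4  (order 4).
h: a_k = 0, 0, -16, 0, 88, 0, -7502/9, 0, …
ICs: h(0) = 0, h′(0) = 0, h′′(0) = -32, h′′′(0) = 0.

f: a_k = 0, -8, 0, 128/3, 0, -2048/5, 0, 32768/7, …
g: a_k = 0, 2, 0, -1/3, 0, 1/60, 0, -1/2520, …
L₀ := L_f ⊗_s L_g (sym. prod.), ord ≤ 4.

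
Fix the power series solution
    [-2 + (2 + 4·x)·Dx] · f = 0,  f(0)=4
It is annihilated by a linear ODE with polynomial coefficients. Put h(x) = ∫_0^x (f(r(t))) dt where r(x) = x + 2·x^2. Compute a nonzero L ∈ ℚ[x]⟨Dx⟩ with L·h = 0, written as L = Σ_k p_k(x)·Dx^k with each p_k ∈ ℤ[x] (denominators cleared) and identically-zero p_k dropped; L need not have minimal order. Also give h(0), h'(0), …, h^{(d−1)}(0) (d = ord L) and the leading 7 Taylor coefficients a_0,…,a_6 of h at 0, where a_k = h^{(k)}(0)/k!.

f: a_k = 4, 4, -2, 2, -5/2, 7/2, -21/4, …
h₀=f(r): pull back L_f along r ⇒ L₀.
∫: right-multiply L₀ by Dx.
L = (-1 - 4·x)·Dx + (1 + 2·x + 4·x^2)·Dx^2  (order 2).
h: a_k = 0, 4, 2, 2, -3/2, 3/10, 5/4, …
ICs: h(0) = 0, h′(0) = 4.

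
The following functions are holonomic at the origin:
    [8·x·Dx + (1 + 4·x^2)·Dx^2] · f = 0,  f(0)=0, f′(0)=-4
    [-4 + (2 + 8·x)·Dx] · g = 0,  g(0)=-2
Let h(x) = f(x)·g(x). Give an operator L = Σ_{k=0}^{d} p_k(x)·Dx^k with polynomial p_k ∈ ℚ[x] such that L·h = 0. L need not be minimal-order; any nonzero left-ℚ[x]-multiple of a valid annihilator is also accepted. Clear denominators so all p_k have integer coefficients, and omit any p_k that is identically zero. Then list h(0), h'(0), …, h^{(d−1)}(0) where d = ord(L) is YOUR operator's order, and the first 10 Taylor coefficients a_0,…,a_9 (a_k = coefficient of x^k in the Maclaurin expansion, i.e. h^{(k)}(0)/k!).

L = (12 - 16·x - 16·x^2) + (-4 - 8·x + 48·x^2 + 64·x^3)·Dx + (1 + 8·x + 20·x^2 + 32·x^3 + 64·x^4)·Dx^2  (order 2).
h: a_k = 0, 8, 16, -80/3, 32/3, -496/15, 3488/15, -72416/105, 185792/105, -368560/63, …
ICs: h(0) = 0, h′(0) = 8.

f: a_k = 0, -4, 0, 16/3, 0, -64/5, 0, 256/7, 0, -1024/9, …
g: a_k = -2, -4, 4, -8, 20, -56, 168, -528, 1716, -5720, …
f·g: L₀ = L_f ⊗_s L_g, ord ≤ 2·1.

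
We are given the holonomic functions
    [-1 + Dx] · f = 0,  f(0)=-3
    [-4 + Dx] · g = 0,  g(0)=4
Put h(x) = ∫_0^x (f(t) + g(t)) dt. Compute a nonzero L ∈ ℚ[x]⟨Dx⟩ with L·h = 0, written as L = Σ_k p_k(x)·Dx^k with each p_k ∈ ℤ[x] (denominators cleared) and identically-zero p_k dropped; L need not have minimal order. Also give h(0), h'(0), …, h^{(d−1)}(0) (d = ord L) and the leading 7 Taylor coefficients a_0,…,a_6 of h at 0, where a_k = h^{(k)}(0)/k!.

L = 4·Dx - 5·Dx^2 + Dx^3  (order 3).
h: a_k = 0, 1, 13/2, 61/6, 253/24, 1021/120, 4093/720, …
ICs: h(0) = 0, h′(0) = 1, h′′(0) = 13.

f: a_k = -3, -3, -3/2, -1/2, -1/8, -1/40, -1/240, …
g: a_k = 4, 16, 32, 128/3, 128/3, 512/15, 1024/45, …
L₀ := lclm(L_f,L_g); ord L₀ ≤ 1+1.
Integrate: L := L₀·Dx.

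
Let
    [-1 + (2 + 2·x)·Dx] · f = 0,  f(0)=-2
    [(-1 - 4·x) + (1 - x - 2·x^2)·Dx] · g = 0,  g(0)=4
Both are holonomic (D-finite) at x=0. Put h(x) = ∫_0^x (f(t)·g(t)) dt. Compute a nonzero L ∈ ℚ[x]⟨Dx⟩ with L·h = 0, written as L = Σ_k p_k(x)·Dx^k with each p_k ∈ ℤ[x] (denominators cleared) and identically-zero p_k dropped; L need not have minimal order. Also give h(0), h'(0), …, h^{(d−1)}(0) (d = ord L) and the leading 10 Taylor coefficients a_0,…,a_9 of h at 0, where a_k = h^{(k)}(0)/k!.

f: a_k = -2, -1, 1/4, -1/8, 5/64, -7/128, 21/512, -33/1024, 429/16384, -715/32768, …
g: a_k = 4, 4, 12, 20, 44, 84, 172, 340, 684, 1364, …
Product ⇒ symmetric product L₀, ord ≤ 1.
Integrate: L := L₀·Dx.
L = (3 + 6·x)·Dx + (-2 + 2·x + 4·x^2)·Dx^2  (order 2).
h: a_k = 0, -8, -6, -9, -103/8, -1683/80, -2223/64, -53583/896, -213903/2048, -761259/4096, …
ICs: h(0) = 0, h′(0) = -8.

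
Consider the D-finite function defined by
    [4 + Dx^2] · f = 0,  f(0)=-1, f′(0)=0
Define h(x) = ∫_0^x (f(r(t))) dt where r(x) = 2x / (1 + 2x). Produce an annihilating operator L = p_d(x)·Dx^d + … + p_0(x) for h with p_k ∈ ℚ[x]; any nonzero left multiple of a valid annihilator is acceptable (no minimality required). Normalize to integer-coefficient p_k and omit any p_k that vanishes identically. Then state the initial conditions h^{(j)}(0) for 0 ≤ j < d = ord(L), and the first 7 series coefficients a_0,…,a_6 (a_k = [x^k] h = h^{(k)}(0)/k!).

f: a_k = -1, 0, 2, 0, -2/3, 0, 4/45, …
Change of var in L_f (x↦r) gives L₀.
Integrate: L := L₀·Dx.
L = 16·Dx + (4 + 24·x + 48·x^2 + 32·x^3)·Dx^2 + (1 + 8·x + 24·x^2 + 32·x^3 + 16·x^4)·Dx^3  (order 3).
h: a_k = 0, -1, 0, 8/3, -8, 256/15, -256/9, …
ICs: h(0) = 0, h′(0) = -1, h′′(0) = 0.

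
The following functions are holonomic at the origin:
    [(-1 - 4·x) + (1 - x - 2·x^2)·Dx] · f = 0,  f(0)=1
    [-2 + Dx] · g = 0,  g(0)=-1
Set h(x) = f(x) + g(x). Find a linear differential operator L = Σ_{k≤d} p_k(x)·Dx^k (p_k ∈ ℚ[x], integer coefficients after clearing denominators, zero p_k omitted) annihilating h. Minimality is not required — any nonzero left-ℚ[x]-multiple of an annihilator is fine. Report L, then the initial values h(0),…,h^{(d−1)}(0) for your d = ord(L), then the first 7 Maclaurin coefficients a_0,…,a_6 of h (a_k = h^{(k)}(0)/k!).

f: a_k = 1, 1, 3, 5, 11, 21, 43, …
g: a_k = -1, -2, -2, -4/3, -2/3, -4/15, -4/45, …
Sum ⇒ L₀ = lclm(L_f,L_g) in ℚ(x)⟨Dx⟩.
L = (-8 - 12·x - 72·x^2 - 32·x^3) + (2 + 20·x + 36·x^2 - 16·x^3 - 16·x^4)·Dx + (1 - 7·x + 16·x^3 + 8·x^4)·Dx^2  (order 2).
h: a_k = 0, -1, 1, 11/3, 31/3, 311/15, 1931/45, …
ICs: h(0) = 0, h′(0) = -1.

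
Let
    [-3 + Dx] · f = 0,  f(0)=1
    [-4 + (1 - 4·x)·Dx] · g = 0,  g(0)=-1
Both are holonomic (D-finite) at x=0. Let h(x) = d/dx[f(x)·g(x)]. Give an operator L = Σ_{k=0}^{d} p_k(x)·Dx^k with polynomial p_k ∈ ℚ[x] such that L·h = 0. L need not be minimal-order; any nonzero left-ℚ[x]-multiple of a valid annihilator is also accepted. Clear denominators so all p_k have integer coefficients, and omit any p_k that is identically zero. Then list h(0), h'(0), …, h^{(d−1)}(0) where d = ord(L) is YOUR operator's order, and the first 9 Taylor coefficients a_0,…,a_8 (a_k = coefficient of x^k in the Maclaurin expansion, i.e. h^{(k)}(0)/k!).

L = (65 - 168·x + 144·x^2) + (-7 + 40·x - 48·x^2)·Dx  (order 1).
h: a_k = -7, -65, -807/2, -4331/2, -86701/8, -2081067/40, -3884707/16, -88793407/80, -22375940751/4480, …
ICs: h(0) = -7.

f: a_k = 1, 3, 9/2, 9/2, 27/8, 81/40, 81/80, 243/560, 729/4480, …
g: a_k = -1, -4, -16, -64, -256, -1024, -4096, -16384, -65536, …
Product ⇒ symmetric product L₀, ord ≤ 1.
h=h₀': d/dx-closure on L₀ ⇒ L.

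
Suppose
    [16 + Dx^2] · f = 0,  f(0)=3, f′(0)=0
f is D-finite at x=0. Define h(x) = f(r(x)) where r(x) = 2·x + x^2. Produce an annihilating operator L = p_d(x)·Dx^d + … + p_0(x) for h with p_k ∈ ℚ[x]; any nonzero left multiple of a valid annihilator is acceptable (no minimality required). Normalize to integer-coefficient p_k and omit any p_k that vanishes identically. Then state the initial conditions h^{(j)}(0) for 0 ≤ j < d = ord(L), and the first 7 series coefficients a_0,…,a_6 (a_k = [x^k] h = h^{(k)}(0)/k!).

L = (64 + 192·x + 192·x^2 + 64·x^3) - Dx + (1 + x)·Dx^2  (order 2).
h: a_k = 3, 0, -96, -96, 488, 1024, -4864/15, …
ICs: h(0) = 3, h′(0) = 0.

f: a_k = 3, 0, -24, 0, 32, 0, -256/15, …
Substitute x→r, Dx→(1/r')Dx; clear ⇒ L₀.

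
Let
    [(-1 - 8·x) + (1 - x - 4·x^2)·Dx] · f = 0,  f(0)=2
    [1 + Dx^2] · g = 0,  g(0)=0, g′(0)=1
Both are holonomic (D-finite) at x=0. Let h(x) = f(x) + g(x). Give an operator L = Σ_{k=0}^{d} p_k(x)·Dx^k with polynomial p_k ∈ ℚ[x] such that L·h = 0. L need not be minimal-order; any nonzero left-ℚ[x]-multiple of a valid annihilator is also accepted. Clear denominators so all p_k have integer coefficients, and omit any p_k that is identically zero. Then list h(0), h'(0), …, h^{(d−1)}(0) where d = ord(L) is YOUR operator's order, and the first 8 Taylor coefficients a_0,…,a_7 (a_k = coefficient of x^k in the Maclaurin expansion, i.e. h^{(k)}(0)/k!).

f: a_k = 2, 2, 10, 18, 58, 130, 362, 882, …
g: a_k = 0, 1, 0, -1/6, 0, 1/120, 0, -1/5040, …
Sum ⇒ L₀ = lclm(L_f,L_g) in ℚ(x)⟨Dx⟩.
L = (55 + 486·x + 553·x^2 + 1488·x^3 + 80·x^4 + 128·x^5) + (-11 - 11·x - 23·x^2 + 169·x^3 + 348·x^4 + 48·x^5 + 64·x^6)·Dx + (55 + 486·x + 553·x^2 + 1488·x^3 + 80·x^4 + 128·x^5)·Dx^2 + (-11 - 11·x - 23·x^2 + 169·x^3 + 348·x^4 + 48·x^5 + 64·x^6)·Dx^3  (order 3).
h: a_k = 2, 3, 10, 107/6, 58, 15601/120, 362, 4445279/5040, …
ICs: h(0) = 2, h′(0) = 3, h′′(0) = 20.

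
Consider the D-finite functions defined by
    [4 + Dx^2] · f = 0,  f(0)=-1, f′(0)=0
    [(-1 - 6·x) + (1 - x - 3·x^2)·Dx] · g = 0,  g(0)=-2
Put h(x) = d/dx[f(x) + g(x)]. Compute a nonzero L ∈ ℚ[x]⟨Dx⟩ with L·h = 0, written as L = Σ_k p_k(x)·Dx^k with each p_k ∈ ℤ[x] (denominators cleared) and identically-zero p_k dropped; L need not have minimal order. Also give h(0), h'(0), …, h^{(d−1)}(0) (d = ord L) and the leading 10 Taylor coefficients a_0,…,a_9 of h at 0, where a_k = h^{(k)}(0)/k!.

f: a_k = -1, 0, 2, 0, -2/3, 0, 4/45, 0, -2/315, 0, …
g: a_k = -2, -2, -8, -14, -38, -80, -194, -434, -1016, -2318, …
h₀=f+g: left-lcm gives L₀, ord ≤ 3.
h=h₀': d/dx-closure on L₀ ⇒ L.
L = (976 + 5056·x + 17104·x^2 + 11760·x^3 + 18720·x^4 + 3888·x^5 + 3888·x^6) + (-92 - 516·x + 372·x^2 + 1232·x^3 + 2280·x^4 + 3240·x^5 + 1512·x^6 + 1296·x^7)·Dx + (244 + 1264·x + 4276·x^2 + 2940·x^3 + 4680·x^4 + 972·x^5 + 972·x^6)·Dx^2 + (-23 - 129·x + 93·x^2 + 308·x^3 + 570·x^4 + 810·x^5 + 378·x^6 + 324·x^7)·Dx^3  (order 3).
h: a_k = -2, -12, -42, -464/3, -400, -17452/15, -3038, -2560336/315, -20862, -152126092/2835, …
ICs: h(0) = -2, h′(0) = -12, h′′(0) = -84.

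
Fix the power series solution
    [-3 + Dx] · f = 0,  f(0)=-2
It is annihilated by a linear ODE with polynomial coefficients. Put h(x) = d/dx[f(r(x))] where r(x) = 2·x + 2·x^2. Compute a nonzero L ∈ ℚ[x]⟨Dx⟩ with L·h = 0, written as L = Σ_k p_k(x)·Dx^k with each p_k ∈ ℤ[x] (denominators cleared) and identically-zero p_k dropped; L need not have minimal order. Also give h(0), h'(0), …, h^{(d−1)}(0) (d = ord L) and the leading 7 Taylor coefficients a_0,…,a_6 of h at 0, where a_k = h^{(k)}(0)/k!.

f: a_k = -2, -6, -9, -9, -27/4, -81/20, -81/40, …
Change of var in L_f (x↦r) gives L₀.
Derive L from L₀ (diff closure).
L = (8 + 24·x + 24·x^2) + (-1 - 2·x)·Dx  (order 1).
h: a_k = -12, -96, -432, -1440, -3888, -44928/5, -91584/5, …
ICs: h(0) = -12.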